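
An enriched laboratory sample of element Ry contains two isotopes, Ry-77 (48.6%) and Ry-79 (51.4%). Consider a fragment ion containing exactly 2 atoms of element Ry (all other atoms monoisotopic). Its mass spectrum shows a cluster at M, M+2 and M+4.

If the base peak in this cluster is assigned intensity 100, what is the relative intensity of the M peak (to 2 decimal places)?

47.28

Binomial terms of (0.486 + 0.514)^2: M 0.2362, M+2 0.4996, M+4 0.2642 → M+2 is the base peak.
P(M+2) = C(2,1) × 0.486^1 × 0.514^1 = 2 × 0.4860 × 0.5140 = 0.499608 (base)
P(M) = C(2,0) × 0.486^2 × 0.514^0 = 1 × 0.236196 × 1.0000 = 0.236196
Relative intensity = 0.236196 / 0.499608 × 100 = 47.28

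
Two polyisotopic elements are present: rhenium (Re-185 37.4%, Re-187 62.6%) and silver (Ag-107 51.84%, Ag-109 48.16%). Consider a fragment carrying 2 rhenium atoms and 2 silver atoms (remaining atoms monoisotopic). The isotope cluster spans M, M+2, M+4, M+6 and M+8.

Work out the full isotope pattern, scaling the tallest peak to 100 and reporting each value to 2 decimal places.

Rhenium pattern (n=2): 0.139876 : 0.468248 : 0.391876
Silver pattern (n=2): 0.26873856 : 0.49932288 : 0.23193856
Convolve the two distributions (both contribute in 2-u steps):
  M: 0.139876×0.26873856 = 0.037590
  M+2: 0.139876×0.49932288 + 0.468248×0.26873856 = 0.195680
  M+4: 0.139876×0.23193856 + 0.468248×0.49932288 + 0.391876×0.26873856 = 0.371562
  M+6: 0.468248×0.23193856 + 0.391876×0.49932288 = 0.304277
  M+8: 0.391876×0.23193856 = 0.090891
Scale to base peak (0.371562) = 100: 10.12 : 52.66 : 100.00 : 81.89 : 24.46

10.12 : 52.66 : 100.00 : 81.89 : 24.46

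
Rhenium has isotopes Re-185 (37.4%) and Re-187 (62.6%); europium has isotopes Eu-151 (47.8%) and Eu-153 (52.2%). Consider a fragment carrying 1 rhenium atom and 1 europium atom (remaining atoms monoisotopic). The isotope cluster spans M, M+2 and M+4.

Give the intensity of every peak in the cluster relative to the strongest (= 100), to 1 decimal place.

36.2 : 100.0 : 66.1

Rhenium pattern (n=1): 0.3740 : 0.6260
Europium pattern (n=1): 0.4780 : 0.5220
Convolve the two distributions (both contribute in 2-u steps):
  M: 0.3740×0.4780 = 0.178772
  M+2: 0.3740×0.5220 + 0.6260×0.4780 = 0.494456
  M+4: 0.6260×0.5220 = 0.326772
Scale to base peak (0.494456) = 100: 36.2 : 100.0 : 66.1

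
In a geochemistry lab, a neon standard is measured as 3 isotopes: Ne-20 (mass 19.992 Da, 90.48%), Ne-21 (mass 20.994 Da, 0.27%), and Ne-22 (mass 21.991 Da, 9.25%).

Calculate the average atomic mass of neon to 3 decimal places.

20.180 Da

Average mass = Σ (abundance × isotope mass) = 0.9048 × 19.992 + 0.0027 × 20.994 + 0.0925 × 21.991
= 18.0888 + 0.0567 + 2.0342 = 20.1797 Da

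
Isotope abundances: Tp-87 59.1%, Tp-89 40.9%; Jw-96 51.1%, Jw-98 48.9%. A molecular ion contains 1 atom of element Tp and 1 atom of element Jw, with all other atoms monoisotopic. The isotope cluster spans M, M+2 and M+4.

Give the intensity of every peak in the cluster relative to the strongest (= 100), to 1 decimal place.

Element Tp pattern (n=1): 0.5910 : 0.4090
Element Jw pattern (n=1): 0.5110 : 0.4890
Convolve the two distributions (both contribute in 2-u steps):
  M: 0.5910×0.5110 = 0.302001
  M+2: 0.5910×0.4890 + 0.4090×0.5110 = 0.497998
  M+4: 0.4090×0.4890 = 0.200001
Scale to base peak (0.497998) = 100: 60.6 : 100.0 : 40.2

60.6 : 100.0 : 40.2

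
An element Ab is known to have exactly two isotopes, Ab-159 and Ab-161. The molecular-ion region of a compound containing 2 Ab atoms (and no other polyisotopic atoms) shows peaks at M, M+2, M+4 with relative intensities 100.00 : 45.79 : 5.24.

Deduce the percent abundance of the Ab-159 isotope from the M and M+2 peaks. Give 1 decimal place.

If p is the fraction of Ab that is Ab-159, then I(M+2)/I(M) = [C(2,1)·p^1·(1−p)] / p^2 = 2·(1−p)/p = 45.79/100.00 = 0.4579
(1−p)/p = 0.4579/2 = 0.2289  ⇒  p = 1/(1 + 0.2289) = 0.8137
Ab-159: 81.4%, Ab-161: 18.6%.

81.4%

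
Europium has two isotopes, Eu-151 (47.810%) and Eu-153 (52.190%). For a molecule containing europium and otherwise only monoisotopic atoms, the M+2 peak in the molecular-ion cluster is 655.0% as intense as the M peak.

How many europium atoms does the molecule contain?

6

With n Eu atoms, P(M+2)/P(M) = C(n,1)·p^(n−1)q / p^n = n·q/p = n · 0.52190/0.47810.
n = 6.550 × 0.47810/0.52190 = 6.00 ≈ 6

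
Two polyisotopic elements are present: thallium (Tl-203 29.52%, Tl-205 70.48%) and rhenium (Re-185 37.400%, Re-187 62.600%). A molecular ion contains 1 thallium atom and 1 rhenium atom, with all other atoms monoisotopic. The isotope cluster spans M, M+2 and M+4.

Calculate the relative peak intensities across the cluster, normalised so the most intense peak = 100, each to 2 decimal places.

24.62 : 100.00 : 98.40

Thallium pattern (n=1): 0.2952 : 0.7048
Rhenium pattern (n=1): 0.3740 : 0.6260
Convolve the two distributions (both contribute in 2-u steps):
  M: 0.2952×0.3740 = 0.110405
  M+2: 0.2952×0.6260 + 0.7048×0.3740 = 0.448390
  M+4: 0.7048×0.6260 = 0.441205
Scale to base peak (0.448390) = 100: 24.62 : 100.00 : 98.40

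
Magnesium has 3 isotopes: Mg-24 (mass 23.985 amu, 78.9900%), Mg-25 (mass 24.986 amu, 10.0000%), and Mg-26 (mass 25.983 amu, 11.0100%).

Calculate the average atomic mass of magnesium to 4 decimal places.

The abundance-weighted mean is 0.789900 × 23.985 + 0.100000 × 24.986 + 0.110100 × 25.983
= 18.94575 + 2.49860 + 2.86073 = 24.30508 amu

24.3051 amu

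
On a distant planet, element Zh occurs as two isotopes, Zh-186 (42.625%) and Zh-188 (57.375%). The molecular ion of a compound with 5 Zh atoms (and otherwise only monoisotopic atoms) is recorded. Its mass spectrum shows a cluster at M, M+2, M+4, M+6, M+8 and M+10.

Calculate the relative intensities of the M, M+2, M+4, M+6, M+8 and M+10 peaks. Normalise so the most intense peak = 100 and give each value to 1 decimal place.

4.1 : 27.6 : 74.3 : 100.0 : 67.3 : 18.1

Each Zh atom is independently Zh-186 (p = 0.42625) or Zh-188 (q = 0.57375); the cluster is the binomial expansion (p + q)^5.
P(M) = 0.42625^5 = 0.014071
P(M+2) = 5 × 0.42625^4 × 0.57375^1 = 0.094700
P(M+4) = 10 × 0.42625^3 × 0.57375^2 = 0.254940
P(M+6) = 10 × 0.42625^2 × 0.57375^3 = 0.343160
P(M+8) = 5 × 0.42625^1 × 0.57375^4 = 0.230954
P(M+10) = 0.57375^5 = 0.062175
The M+6 peak is largest (0.343160); scaling to 100 gives 4.1 : 27.6 : 74.3 : 100.0 : 67.3 : 18.1.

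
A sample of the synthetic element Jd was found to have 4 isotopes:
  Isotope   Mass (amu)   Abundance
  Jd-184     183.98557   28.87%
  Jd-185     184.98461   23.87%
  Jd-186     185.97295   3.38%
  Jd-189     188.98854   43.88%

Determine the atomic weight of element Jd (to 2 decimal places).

Ar = Σ fᵢ·mᵢ = 0.2887 × 183.98557 + 0.2387 × 184.98461 + 0.0338 × 185.97295 + 0.4388 × 188.98854
= 53.116634 + 44.155826 + 6.285886 + 82.928171 = 186.486517 amu

186.49 amu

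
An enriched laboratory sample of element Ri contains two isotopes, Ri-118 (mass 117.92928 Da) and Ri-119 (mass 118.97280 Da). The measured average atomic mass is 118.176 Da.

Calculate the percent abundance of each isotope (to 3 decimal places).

Ri-118: 76.357%, Ri-119: 23.643%

Writing the weighted mean with unknown fraction x of Ri-118:
117.92928·x + 118.97280·(1 − x) = 118.176
(117.92928 − 118.97280)·x = 118.176 − 118.97280
x = -0.79680 / -1.04352 = 0.76357 → 76.357% Ri-118, 23.643% Ri-119.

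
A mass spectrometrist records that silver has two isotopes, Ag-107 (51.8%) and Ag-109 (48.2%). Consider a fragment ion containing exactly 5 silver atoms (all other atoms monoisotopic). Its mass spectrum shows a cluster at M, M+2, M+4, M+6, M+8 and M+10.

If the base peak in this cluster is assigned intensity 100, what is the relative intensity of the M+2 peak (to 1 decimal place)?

Binomial terms of (0.518 + 0.482)^5: M 0.0373, M+2 0.1735, M+4 0.3229, M+6 0.3005, M+8 0.1398, M+10 0.0260 → M+4 is the base peak.
P(M+4) = C(5,2) × 0.518^3 × 0.482^2 = 10 × 0.13899183 × 0.232324 = 0.322911 (base)
P(M+2) = C(5,1) × 0.518^4 × 0.482^1 = 5 × 0.07199777 × 0.4820 = 0.173515
Relative intensity = 0.173515 / 0.322911 × 100 = 53.7

53.7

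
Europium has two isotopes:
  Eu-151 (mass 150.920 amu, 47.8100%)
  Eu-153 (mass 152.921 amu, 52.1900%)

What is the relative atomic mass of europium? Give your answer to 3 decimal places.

151.964 amu

Ar = Σ fᵢ·mᵢ = 0.478100 × 150.920 + 0.521900 × 152.921
= 72.1549 + 79.8095 = 151.9644 amu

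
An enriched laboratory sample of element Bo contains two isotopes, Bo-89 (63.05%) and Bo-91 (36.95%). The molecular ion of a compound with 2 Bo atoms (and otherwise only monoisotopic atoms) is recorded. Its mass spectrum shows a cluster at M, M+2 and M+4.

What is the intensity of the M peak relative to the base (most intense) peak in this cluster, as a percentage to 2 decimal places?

(0.6305 + 0.3695)^2 gives M 0.3975, M+2 0.4659, M+4 0.1365; the largest is M+2.
P(M+2) = C(2,1) × 0.6305^1 × 0.3695^1 = 2 × 0.6305 × 0.3695 = 0.465940 (base)
P(M) = C(2,0) × 0.6305^2 × 0.3695^0 = 1 × 0.39753025 × 1.0000 = 0.397530
Relative intensity = 0.397530 / 0.465940 × 100 = 85.32

85.32%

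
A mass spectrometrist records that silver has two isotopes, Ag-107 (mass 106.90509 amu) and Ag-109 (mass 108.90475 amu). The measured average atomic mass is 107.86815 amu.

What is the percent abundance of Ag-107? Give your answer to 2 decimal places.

With x = fraction of Ag-107 (so Ag-109 is 1 − x):
106.90509·x + 108.90475·(1 − x) = 107.86815
(106.90509 − 108.90475)·x = 107.86815 − 108.90475
x = -1.03660 / -1.99966 = 0.51839 → 51.84% Ag-107, 48.16% Ag-109.

51.84%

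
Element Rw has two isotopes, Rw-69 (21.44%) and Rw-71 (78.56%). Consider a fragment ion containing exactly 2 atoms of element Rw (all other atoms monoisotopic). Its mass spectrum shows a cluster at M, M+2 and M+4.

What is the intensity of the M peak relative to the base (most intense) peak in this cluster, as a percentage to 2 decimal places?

7.45%

(0.2144 + 0.7856)^2 gives M 0.0460, M+2 0.3369, M+4 0.6172; the largest is M+4.
P(M+4) = C(2,2) × 0.2144^0 × 0.7856^2 = 1 × 1.0000 × 0.61716736 = 0.617167 (base)
P(M) = C(2,0) × 0.2144^2 × 0.7856^0 = 1 × 0.04596736 × 1.0000 = 0.045967
Relative intensity = 0.045967 / 0.617167 × 100 = 7.45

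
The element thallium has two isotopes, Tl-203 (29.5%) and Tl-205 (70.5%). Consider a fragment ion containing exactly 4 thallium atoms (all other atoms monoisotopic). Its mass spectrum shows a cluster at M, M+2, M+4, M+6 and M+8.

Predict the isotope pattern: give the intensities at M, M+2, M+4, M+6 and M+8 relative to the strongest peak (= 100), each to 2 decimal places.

Each Tl atom is independently Tl-203 (p = 0.295) or Tl-205 (q = 0.705); the cluster is the binomial expansion (p + q)^4.
P(M) = 0.295^4 = 0.007573
P(M+2) = 4 × 0.295^3 × 0.705^1 = 0.072396
P(M+4) = 6 × 0.295^2 × 0.705^2 = 0.259522
P(M+6) = 4 × 0.295^1 × 0.705^3 = 0.413475
P(M+8) = 0.705^4 = 0.247034
The M+6 peak is largest (0.413475); scaling to 100 gives 1.83 : 17.51 : 62.77 : 100.00 : 59.75.

1.83 : 17.51 : 62.77 : 100.00 : 59.75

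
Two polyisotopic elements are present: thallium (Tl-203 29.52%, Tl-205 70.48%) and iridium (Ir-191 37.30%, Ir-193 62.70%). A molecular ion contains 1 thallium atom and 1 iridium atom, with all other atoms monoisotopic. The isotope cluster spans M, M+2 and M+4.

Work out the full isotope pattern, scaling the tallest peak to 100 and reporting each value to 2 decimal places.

24.58 : 100.00 : 98.64

Thallium pattern (n=1): 0.2952 : 0.7048
Iridium pattern (n=1): 0.3730 : 0.6270
Convolve the two distributions (both contribute in 2-u steps):
  M: 0.2952×0.3730 = 0.110110
  M+2: 0.2952×0.6270 + 0.7048×0.3730 = 0.447981
  M+4: 0.7048×0.6270 = 0.441910
Scale to base peak (0.447981) = 100: 24.58 : 100.00 : 98.64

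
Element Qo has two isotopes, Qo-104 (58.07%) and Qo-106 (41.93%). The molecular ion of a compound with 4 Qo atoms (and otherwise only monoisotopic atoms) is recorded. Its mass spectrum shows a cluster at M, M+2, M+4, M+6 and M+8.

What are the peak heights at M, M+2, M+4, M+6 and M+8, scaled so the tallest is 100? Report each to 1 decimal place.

The 4 Qo atoms are independent, so intensities follow the terms of (0.5807 + 0.4193)^4.
P(M) = 0.5807^4 = 0.113712
P(M+2) = 4 × 0.5807^3 × 0.4193^1 = 0.328428
P(M+4) = 6 × 0.5807^2 × 0.4193^2 = 0.355717
P(M+6) = 4 × 0.5807^1 × 0.4193^3 = 0.171233
P(M+8) = 0.4193^4 = 0.030910
The M+4 peak is largest (0.355717); scaling to 100 gives 32.0 : 92.3 : 100.0 : 48.1 : 8.7.

32.0 : 92.3 : 100.0 : 48.1 : 8.7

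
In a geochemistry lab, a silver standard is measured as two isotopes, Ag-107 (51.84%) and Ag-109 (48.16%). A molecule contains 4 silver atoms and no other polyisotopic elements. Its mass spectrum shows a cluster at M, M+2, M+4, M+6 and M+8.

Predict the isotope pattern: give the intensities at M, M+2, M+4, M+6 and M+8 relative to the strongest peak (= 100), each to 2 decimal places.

19.31 : 71.76 : 100.00 : 61.93 : 14.38

Each Ag atom is independently Ag-107 (p = 0.5184) or Ag-109 (q = 0.4816); the cluster is the binomial expansion (p + q)^4.
P(M) = 0.5184^4 = 0.072220
P(M+2) = 4 × 0.5184^3 × 0.4816^1 = 0.268375
P(M+4) = 6 × 0.5184^2 × 0.4816^2 = 0.373985
P(M+6) = 4 × 0.5184^1 × 0.4816^3 = 0.231624
P(M+8) = 0.4816^4 = 0.053795
The M+4 peak is largest (0.373985); scaling to 100 gives 19.31 : 71.76 : 100.00 : 61.93 : 14.38.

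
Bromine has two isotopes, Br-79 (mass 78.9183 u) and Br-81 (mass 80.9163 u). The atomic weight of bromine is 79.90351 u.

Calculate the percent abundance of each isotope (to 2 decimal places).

Let x be the fractional abundance of Br-79; then Br-81 has abundance 1 − x.
78.9183·x + 80.9163·(1 − x) = 79.90351
(78.9183 − 80.9163)·x = 79.90351 − 80.9163
x = -1.01279 / -1.9980 = 0.50690 → 50.69% Br-79, 49.31% Br-81.

Br-79: 50.69%, Br-81: 49.31%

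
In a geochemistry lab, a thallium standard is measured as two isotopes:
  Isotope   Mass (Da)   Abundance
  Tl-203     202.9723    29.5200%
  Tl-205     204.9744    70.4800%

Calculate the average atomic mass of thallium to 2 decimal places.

204.38 Da

Average mass = Σ (abundance × isotope mass) = 0.295200 × 202.9723 + 0.704800 × 204.9744
= 59.91742 + 144.46596 = 204.38338 Da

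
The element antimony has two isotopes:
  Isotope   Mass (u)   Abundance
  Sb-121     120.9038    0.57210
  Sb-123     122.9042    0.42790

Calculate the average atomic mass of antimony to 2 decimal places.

The abundance-weighted mean is 0.57210 × 120.9038 + 0.42790 × 122.9042
= 69.16906 + 52.59071 = 121.75977 u

121.76 u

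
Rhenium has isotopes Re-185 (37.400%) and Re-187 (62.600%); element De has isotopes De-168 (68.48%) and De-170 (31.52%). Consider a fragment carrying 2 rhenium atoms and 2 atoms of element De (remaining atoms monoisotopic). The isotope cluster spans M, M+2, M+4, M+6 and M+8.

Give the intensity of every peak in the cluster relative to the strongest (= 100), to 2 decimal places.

Rhenium pattern (n=2): 0.139876 : 0.468248 : 0.391876
Element De pattern (n=2): 0.46895104 : 0.43169792 : 0.09935104
Convolve the two distributions (both contribute in 2-u steps):
  M: 0.139876×0.46895104 = 0.065595
  M+2: 0.139876×0.43169792 + 0.468248×0.46895104 = 0.279970
  M+4: 0.139876×0.09935104 + 0.468248×0.43169792 + 0.391876×0.46895104 = 0.399809
  M+6: 0.468248×0.09935104 + 0.391876×0.43169792 = 0.215693
  M+8: 0.391876×0.09935104 = 0.038933
Scale to base peak (0.399809) = 100: 16.41 : 70.03 : 100.00 : 53.95 : 9.74

16.41 : 70.03 : 100.00 : 53.95 : 9.74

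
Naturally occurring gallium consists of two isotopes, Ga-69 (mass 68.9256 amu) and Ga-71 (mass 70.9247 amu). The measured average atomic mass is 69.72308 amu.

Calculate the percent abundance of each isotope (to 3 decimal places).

Ga-69: 60.108%, Ga-71: 39.892%

Let x be the fractional abundance of Ga-69; then Ga-71 has abundance 1 − x.
68.9256·x + 70.9247·(1 − x) = 69.72308
(68.9256 − 70.9247)·x = 69.72308 − 70.9247
x = -1.20162 / -1.9991 = 0.60108 → 60.108% Ga-69, 39.892% Ga-71.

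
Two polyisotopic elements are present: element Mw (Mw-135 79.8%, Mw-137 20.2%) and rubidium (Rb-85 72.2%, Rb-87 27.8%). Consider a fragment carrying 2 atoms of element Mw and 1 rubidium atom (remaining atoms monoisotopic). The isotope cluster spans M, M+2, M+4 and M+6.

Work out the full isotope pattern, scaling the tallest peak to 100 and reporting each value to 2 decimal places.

Element Mw pattern (n=2): 0.636804 : 0.322392 : 0.040804
Rubidium pattern (n=1): 0.7220 : 0.2780
Convolve the two distributions (both contribute in 2-u steps):
  M: 0.636804×0.7220 = 0.459772
  M+2: 0.636804×0.2780 + 0.322392×0.7220 = 0.409799
  M+4: 0.322392×0.2780 + 0.040804×0.7220 = 0.119085
  M+6: 0.040804×0.2780 = 0.011344
Scale to base peak (0.459772) = 100: 100.00 : 89.13 : 25.90 : 2.47

100.00 : 89.13 : 25.90 : 2.47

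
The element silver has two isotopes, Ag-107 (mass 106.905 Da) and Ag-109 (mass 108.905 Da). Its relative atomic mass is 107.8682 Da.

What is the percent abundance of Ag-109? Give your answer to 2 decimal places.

48.16%

Writing the weighted mean with unknown fraction x of Ag-107:
106.905·x + 108.905·(1 − x) = 107.8682
(106.905 − 108.905)·x = 107.8682 − 108.905
x = -1.0368 / -2.000 = 0.51840 → 51.84% Ag-107, 48.16% Ag-109.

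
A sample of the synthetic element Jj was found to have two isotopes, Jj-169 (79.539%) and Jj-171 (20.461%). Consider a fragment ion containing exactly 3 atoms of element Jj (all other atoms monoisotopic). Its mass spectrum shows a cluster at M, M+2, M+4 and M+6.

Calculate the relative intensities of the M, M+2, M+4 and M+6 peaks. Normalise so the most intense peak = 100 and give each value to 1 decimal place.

Each Jj atom is independently Jj-169 (p = 0.79539) or Jj-171 (q = 0.20461); the cluster is the binomial expansion (p + q)^3.
P(M) = 0.79539^3 = 0.503200
P(M+2) = 3 × 0.79539^2 × 0.20461^1 = 0.388337
P(M+4) = 3 × 0.79539^1 × 0.20461^2 = 0.099898
P(M+6) = 0.20461^3 = 0.008566
The M peak is largest (0.503200); scaling to 100 gives 100.0 : 77.2 : 19.9 : 1.7.

100.0 : 77.2 : 19.9 : 1.7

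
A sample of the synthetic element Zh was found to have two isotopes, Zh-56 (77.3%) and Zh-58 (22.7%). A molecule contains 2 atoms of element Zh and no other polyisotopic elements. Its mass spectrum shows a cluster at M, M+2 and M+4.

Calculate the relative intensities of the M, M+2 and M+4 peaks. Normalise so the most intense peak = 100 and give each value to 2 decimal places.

100.00 : 58.73 : 8.62

The 2 Zh atoms are independent, so intensities follow the terms of (0.773 + 0.227)^2.
P(M) = 0.773^2 = 0.597529
P(M+2) = 2 × 0.773^1 × 0.227^1 = 0.350942
P(M+4) = 0.227^2 = 0.051529
The M peak is largest (0.597529); scaling to 100 gives 100.00 : 58.73 : 8.62.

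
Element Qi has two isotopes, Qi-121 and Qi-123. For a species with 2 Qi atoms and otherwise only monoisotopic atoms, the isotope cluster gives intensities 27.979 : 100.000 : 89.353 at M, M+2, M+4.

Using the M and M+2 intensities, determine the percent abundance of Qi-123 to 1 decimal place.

Write p for the Qi-121 fraction. I(M+2)/I(M) = [C(2,1)·p^1·(1−p)] / p^2 = 2·(1−p)/p = 100.000/27.979 = 3.5741
(1−p)/p = 3.5741/2 = 1.7871  ⇒  p = 1/(1 + 1.7871) = 0.3588
Qi-121: 35.9%, Qi-123: 64.1%.

64.1%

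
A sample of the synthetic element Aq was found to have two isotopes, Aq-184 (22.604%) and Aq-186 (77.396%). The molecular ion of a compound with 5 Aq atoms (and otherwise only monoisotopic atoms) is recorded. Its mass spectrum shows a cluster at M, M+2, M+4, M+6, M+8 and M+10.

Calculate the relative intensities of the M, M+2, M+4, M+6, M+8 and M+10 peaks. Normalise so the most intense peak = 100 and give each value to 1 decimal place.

0.1 : 2.5 : 17.1 : 58.4 : 100.0 : 68.5

Each Aq atom is independently Aq-184 (p = 0.22604) or Aq-186 (q = 0.77396); the cluster is the binomial expansion (p + q)^5.
P(M) = 0.22604^5 = 0.000590
P(M+2) = 5 × 0.22604^4 × 0.77396^1 = 0.010103
P(M+4) = 10 × 0.22604^3 × 0.77396^2 = 0.069182
P(M+6) = 10 × 0.22604^2 × 0.77396^3 = 0.236879
P(M+8) = 5 × 0.22604^1 × 0.77396^4 = 0.405536
P(M+10) = 0.77396^5 = 0.277711
The M+8 peak is largest (0.405536); scaling to 100 gives 0.1 : 2.5 : 17.1 : 58.4 : 100.0 : 68.5.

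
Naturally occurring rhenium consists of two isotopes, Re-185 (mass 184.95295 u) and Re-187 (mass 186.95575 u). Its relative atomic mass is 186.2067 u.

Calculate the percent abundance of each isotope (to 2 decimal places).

Re-185: 37.40%, Re-187: 62.60%

Writing the weighted mean with unknown fraction x of Re-185:
184.95295·x + 186.95575·(1 − x) = 186.2067
(184.95295 − 186.95575)·x = 186.2067 − 186.95575
x = -0.74905 / -2.00280 = 0.37400 → 37.40% Re-185, 62.60% Re-187.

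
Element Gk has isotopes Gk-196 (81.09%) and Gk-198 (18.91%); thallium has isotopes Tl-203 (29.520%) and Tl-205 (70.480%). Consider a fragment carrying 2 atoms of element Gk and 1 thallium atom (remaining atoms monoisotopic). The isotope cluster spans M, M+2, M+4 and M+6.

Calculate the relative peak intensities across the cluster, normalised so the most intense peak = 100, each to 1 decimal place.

35.0 : 100.0 : 40.9 : 4.5

Element Gk pattern (n=2): 0.65755881 : 0.30668238 : 0.03575881
Thallium pattern (n=1): 0.2952 : 0.7048
Convolve the two distributions (both contribute in 2-u steps):
  M: 0.65755881×0.2952 = 0.194111
  M+2: 0.65755881×0.7048 + 0.30668238×0.2952 = 0.553980
  M+4: 0.30668238×0.7048 + 0.03575881×0.2952 = 0.226706
  M+6: 0.03575881×0.7048 = 0.025203
Scale to base peak (0.553980) = 100: 35.0 : 100.0 : 40.9 : 4.5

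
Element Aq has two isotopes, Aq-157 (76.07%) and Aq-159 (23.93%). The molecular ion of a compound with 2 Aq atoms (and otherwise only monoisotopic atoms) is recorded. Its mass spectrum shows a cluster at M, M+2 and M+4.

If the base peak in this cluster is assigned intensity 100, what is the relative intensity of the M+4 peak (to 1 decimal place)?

Binomial terms of (0.7607 + 0.2393)^2: M 0.5787, M+2 0.3641, M+4 0.0573 → M is the base peak.
P(M) = C(2,0) × 0.7607^2 × 0.2393^0 = 1 × 0.57866449 × 1.0000 = 0.578664 (base)
P(M+4) = C(2,2) × 0.7607^0 × 0.2393^2 = 1 × 1.0000 × 0.05726449 = 0.057264
Relative intensity = 0.057264 / 0.578664 × 100 = 9.9

9.9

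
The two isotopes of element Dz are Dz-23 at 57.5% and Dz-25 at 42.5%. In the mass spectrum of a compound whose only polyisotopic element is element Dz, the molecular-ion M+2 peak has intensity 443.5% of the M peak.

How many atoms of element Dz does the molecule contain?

6

For n independent Dz atoms, I(M+2)/I(M) = n · (abundance Dz-25) / (abundance Dz-23) = n · 0.425/0.575.
n = 4.435 × 0.575/0.425 = 6.00 ≈ 6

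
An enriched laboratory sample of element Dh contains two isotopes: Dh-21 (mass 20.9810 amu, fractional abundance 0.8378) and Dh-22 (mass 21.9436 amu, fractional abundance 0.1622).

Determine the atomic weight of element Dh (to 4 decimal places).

The abundance-weighted mean is 0.8378 × 20.9810 + 0.1622 × 21.9436
= 17.57788 + 3.55925 = 21.13713 amu

21.1371 amu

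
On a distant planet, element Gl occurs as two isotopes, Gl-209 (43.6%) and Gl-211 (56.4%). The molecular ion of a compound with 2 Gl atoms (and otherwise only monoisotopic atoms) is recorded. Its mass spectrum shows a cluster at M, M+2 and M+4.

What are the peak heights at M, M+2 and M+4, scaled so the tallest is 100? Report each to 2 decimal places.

38.65 : 100.00 : 64.68

Each Gl atom is independently Gl-209 (p = 0.436) or Gl-211 (q = 0.564); the cluster is the binomial expansion (p + q)^2.
P(M) = 0.436^2 = 0.190096
P(M+2) = 2 × 0.436^1 × 0.564^1 = 0.491808
P(M+4) = 0.564^2 = 0.318096
The M+2 peak is largest (0.491808); scaling to 100 gives 38.65 : 100.00 : 64.68.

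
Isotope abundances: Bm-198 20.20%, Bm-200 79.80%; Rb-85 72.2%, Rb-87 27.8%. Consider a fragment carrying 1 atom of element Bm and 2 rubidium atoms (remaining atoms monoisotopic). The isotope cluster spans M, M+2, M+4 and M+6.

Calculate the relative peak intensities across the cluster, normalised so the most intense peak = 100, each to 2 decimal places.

21.18 : 100.00 : 67.59 : 12.41

Element Bm pattern (n=1): 0.2020 : 0.7980
Rubidium pattern (n=2): 0.521284 : 0.401432 : 0.077284
Convolve the two distributions (both contribute in 2-u steps):
  M: 0.2020×0.521284 = 0.105299
  M+2: 0.2020×0.401432 + 0.7980×0.521284 = 0.497074
  M+4: 0.2020×0.077284 + 0.7980×0.401432 = 0.335954
  M+6: 0.7980×0.077284 = 0.061673
Scale to base peak (0.497074) = 100: 21.18 : 100.00 : 67.59 : 12.41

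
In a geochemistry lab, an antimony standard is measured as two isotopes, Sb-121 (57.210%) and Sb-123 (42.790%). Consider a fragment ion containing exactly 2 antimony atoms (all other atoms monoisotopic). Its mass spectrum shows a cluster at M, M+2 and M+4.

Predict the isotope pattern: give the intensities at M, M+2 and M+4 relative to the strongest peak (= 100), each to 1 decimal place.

66.8 : 100.0 : 37.4

Expanding (0.57210 + 0.42790)^2:
P(M) = 0.57210^2 = 0.327298
P(M+2) = 2 × 0.57210^1 × 0.42790^1 = 0.489603
P(M+4) = 0.42790^2 = 0.183098
The M+2 peak is largest (0.489603); scaling to 100 gives 66.8 : 100.0 : 37.4.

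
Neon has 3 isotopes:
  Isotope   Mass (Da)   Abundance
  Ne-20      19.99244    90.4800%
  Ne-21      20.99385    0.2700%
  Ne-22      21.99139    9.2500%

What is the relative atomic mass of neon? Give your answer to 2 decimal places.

Ar = Σ fᵢ·mᵢ = 0.904800 × 19.99244 + 0.002700 × 20.99385 + 0.092500 × 21.99139
= 18.089160 + 0.056683 + 2.034204 = 20.180047 Da

20.18 Da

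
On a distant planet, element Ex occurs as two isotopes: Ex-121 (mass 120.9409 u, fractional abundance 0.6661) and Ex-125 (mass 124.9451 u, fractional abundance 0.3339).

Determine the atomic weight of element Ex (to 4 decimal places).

122.2779 u

Average mass = Σ (abundance × isotope mass) = 0.6661 × 120.9409 + 0.3339 × 124.9451
= 80.55873 + 41.71917 = 122.27790 u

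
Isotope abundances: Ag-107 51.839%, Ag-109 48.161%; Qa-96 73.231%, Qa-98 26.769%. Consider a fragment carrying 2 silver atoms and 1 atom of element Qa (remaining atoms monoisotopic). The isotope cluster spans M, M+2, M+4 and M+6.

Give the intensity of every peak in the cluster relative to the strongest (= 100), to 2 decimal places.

Silver pattern (n=2): 0.26872819 : 0.49932362 : 0.23194819
Element Qa pattern (n=1): 0.73231 : 0.26769
Convolve the two distributions (both contribute in 2-u steps):
  M: 0.26872819×0.73231 = 0.196792
  M+2: 0.26872819×0.26769 + 0.49932362×0.73231 = 0.437596
  M+4: 0.49932362×0.26769 + 0.23194819×0.73231 = 0.303522
  M+6: 0.23194819×0.26769 = 0.062090
Scale to base peak (0.437596) = 100: 44.97 : 100.00 : 69.36 : 14.19

44.97 : 100.00 : 69.36 : 14.19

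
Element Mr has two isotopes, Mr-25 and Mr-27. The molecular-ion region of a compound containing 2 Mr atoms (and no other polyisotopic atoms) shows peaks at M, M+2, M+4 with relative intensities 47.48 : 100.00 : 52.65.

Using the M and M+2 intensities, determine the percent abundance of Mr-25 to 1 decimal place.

48.7%

If p is the fraction of Mr that is Mr-25, then I(M+2)/I(M) = [C(2,1)·p^1·(1−p)] / p^2 = 2·(1−p)/p = 100.00/47.48 = 2.1061
(1−p)/p = 2.1061/2 = 1.0531  ⇒  p = 1/(1 + 1.0531) = 0.4871
Mr-25: 48.7%, Mr-27: 51.3%.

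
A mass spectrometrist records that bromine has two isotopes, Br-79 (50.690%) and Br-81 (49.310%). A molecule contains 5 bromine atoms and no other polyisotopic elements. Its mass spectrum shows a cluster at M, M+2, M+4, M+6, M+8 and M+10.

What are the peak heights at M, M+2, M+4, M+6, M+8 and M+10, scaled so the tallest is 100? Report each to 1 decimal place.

10.6 : 51.4 : 100.0 : 97.3 : 47.3 : 9.2

The 5 Br atoms are independent, so intensities follow the terms of (0.50690 + 0.49310)^5.
P(M) = 0.50690^5 = 0.033467
P(M+2) = 5 × 0.50690^4 × 0.49310^1 = 0.162777
P(M+4) = 10 × 0.50690^3 × 0.49310^2 = 0.316692
P(M+6) = 10 × 0.50690^2 × 0.49310^3 = 0.308070
P(M+8) = 5 × 0.50690^1 × 0.49310^4 = 0.149842
P(M+10) = 0.49310^5 = 0.029152
The M+4 peak is largest (0.316692); scaling to 100 gives 10.6 : 51.4 : 100.0 : 97.3 : 47.3 : 9.2.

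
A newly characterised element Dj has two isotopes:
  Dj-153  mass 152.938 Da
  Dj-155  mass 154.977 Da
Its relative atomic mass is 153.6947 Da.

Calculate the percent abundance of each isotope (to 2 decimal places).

Writing the weighted mean with unknown fraction x of Dj-153:
152.938·x + 154.977·(1 − x) = 153.6947
(152.938 − 154.977)·x = 153.6947 − 154.977
x = -1.2823 / -2.039 = 0.62889 → 62.89% Dj-153, 37.11% Dj-155.

Dj-153: 62.89%, Dj-155: 37.11%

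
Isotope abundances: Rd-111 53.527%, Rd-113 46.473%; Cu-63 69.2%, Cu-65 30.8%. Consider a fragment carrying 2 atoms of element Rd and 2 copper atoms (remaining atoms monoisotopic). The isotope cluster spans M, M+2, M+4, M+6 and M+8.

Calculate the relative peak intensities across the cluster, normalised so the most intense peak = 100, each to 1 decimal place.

Element Rd pattern (n=2): 0.28651397 : 0.49751205 : 0.21597397
Copper pattern (n=2): 0.478864 : 0.426272 : 0.094864
Convolve the two distributions (both contribute in 2-u steps):
  M: 0.28651397×0.478864 = 0.137201
  M+2: 0.28651397×0.426272 + 0.49751205×0.478864 = 0.360373
  M+4: 0.28651397×0.094864 + 0.49751205×0.426272 + 0.21597397×0.478864 = 0.342677
  M+6: 0.49751205×0.094864 + 0.21597397×0.426272 = 0.139260
  M+8: 0.21597397×0.094864 = 0.020488
Scale to base peak (0.360373) = 100: 38.1 : 100.0 : 95.1 : 38.6 : 5.7

38.1 : 100.0 : 95.1 : 38.6 : 5.7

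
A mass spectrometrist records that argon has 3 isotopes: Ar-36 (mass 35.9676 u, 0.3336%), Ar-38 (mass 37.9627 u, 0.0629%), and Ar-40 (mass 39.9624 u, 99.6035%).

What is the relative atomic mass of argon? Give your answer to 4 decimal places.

Average mass = Σ (abundance × isotope mass) = 0.003336 × 35.9676 + 0.000629 × 37.9627 + 0.996035 × 39.9624
= 0.11999 + 0.02388 + 39.80395 = 39.94782 u

39.9478 u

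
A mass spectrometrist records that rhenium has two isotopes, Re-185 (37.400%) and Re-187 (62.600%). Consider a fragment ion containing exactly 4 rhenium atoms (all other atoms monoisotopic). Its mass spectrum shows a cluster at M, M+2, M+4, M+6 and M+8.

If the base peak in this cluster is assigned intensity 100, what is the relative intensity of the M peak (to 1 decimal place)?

(0.37400 + 0.62600)^4 gives M 0.0196, M+2 0.1310, M+4 0.3289, M+6 0.3670, M+8 0.1536; the largest is M+6.
P(M+6) = C(4,3) × 0.37400^1 × 0.62600^3 = 4 × 0.3740 × 0.24531438 = 0.366990 (base)
P(M) = C(4,0) × 0.37400^4 × 0.62600^0 = 1 × 0.0195653 × 1.0000 = 0.019565
Relative intensity = 0.019565 / 0.366990 × 100 = 5.3

5.3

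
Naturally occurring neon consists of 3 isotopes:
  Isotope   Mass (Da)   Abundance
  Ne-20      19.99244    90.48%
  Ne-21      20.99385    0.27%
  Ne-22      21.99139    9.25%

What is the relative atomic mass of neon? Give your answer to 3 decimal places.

20.180 Da

Ar = Σ fᵢ·mᵢ = 0.9048 × 19.99244 + 0.0027 × 20.99385 + 0.0925 × 21.99139
= 18.089160 + 0.056683 + 2.034204 = 20.180047 Da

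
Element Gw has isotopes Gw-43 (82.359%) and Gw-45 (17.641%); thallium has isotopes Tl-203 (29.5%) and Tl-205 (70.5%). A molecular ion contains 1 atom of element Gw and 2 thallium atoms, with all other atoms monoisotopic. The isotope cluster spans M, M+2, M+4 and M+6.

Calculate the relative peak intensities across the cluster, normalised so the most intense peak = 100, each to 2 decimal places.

Element Gw pattern (n=1): 0.82359 : 0.17641
Thallium pattern (n=2): 0.087025 : 0.41595 : 0.497025
Convolve the two distributions (both contribute in 2-u steps):
  M: 0.82359×0.087025 = 0.071673
  M+2: 0.82359×0.41595 + 0.17641×0.087025 = 0.357924
  M+4: 0.82359×0.497025 + 0.17641×0.41595 = 0.482723
  M+6: 0.17641×0.497025 = 0.087680
Scale to base peak (0.482723) = 100: 14.85 : 74.15 : 100.00 : 18.16

14.85 : 74.15 : 100.00 : 18.16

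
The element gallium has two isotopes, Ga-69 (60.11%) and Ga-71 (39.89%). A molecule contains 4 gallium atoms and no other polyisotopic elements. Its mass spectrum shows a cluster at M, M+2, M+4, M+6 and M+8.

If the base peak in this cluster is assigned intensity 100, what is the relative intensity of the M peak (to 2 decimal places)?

37.67

Term probabilities: M 0.1306, M+2 0.3465, M+4 0.3450, M+6 0.1526, M+8 0.0253. Base peak = M+2.
P(M+2) = C(4,1) × 0.6011^3 × 0.3989^1 = 4 × 0.21719018 × 0.3989 = 0.346549 (base)
P(M) = C(4,0) × 0.6011^4 × 0.3989^0 = 1 × 0.13055302 × 1.0000 = 0.130553
Relative intensity = 0.130553 / 0.346549 × 100 = 37.67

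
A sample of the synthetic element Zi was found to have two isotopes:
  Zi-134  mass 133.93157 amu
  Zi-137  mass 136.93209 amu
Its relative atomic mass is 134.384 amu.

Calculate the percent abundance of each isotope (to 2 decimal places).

Let x be the fractional abundance of Zi-134; then Zi-137 has abundance 1 − x.
133.93157·x + 136.93209·(1 − x) = 134.384
(133.93157 − 136.93209)·x = 134.384 − 136.93209
x = -2.54809 / -3.00052 = 0.84922 → 84.92% Zi-134, 15.08% Zi-137.

Zi-134: 84.92%, Zi-137: 15.08%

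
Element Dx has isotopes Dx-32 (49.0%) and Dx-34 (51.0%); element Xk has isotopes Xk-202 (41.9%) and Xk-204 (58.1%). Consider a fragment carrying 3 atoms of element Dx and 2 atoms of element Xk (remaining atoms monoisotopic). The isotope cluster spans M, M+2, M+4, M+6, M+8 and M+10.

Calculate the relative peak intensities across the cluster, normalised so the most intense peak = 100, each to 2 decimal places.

6.19 : 36.52 : 85.68 : 100.00 : 58.07 : 13.43

Element Dx pattern (n=3): 0.117649 : 0.367353 : 0.382347 : 0.132651
Element Xk pattern (n=2): 0.175561 : 0.486878 : 0.337561
Convolve the two distributions (both contribute in 2-u steps):
  M: 0.117649×0.175561 = 0.020655
  M+2: 0.117649×0.486878 + 0.367353×0.175561 = 0.121774
  M+4: 0.117649×0.337561 + 0.367353×0.486878 + 0.382347×0.175561 = 0.285695
  M+6: 0.367353×0.337561 + 0.382347×0.486878 + 0.132651×0.175561 = 0.333449
  M+8: 0.382347×0.337561 + 0.132651×0.486878 = 0.193650
  M+10: 0.132651×0.337561 = 0.044778
Scale to base peak (0.333449) = 100: 6.19 : 36.52 : 85.68 : 100.00 : 58.07 : 13.43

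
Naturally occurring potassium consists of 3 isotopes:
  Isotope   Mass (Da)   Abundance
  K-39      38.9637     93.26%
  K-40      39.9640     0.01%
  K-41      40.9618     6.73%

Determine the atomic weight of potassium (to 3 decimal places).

39.098 Da

Weight each isotope mass by its fractional abundance: 0.9326 × 38.9637 + 0.0001 × 39.9640 + 0.0673 × 40.9618
= 36.33755 + 0.00400 + 2.75673 = 39.09828 Da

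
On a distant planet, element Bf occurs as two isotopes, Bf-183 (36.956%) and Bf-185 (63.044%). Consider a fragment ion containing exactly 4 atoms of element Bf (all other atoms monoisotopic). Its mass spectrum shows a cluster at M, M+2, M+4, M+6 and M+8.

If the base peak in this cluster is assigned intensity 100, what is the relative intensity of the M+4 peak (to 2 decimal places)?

87.93

Binomial terms of (0.36956 + 0.63044)^4: M 0.0187, M+2 0.1273, M+4 0.3257, M+6 0.3704, M+8 0.1580 → M+6 is the base peak.
P(M+6) = C(4,3) × 0.36956^1 × 0.63044^3 = 4 × 0.36956 × 0.25057127 = 0.370404 (base)
P(M+4) = C(4,2) × 0.36956^2 × 0.63044^2 = 6 × 0.13657459 × 0.39745459 = 0.325693
Relative intensity = 0.325693 / 0.370404 × 100 = 87.93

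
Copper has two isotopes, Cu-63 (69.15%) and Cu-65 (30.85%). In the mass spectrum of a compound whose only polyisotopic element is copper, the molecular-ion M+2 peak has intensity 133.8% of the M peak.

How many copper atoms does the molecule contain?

3

The M+2/M ratio from n Cu atoms is n · q/p = n · 0.3085/0.6915.
n = 1.338 × 0.6915/0.3085 = 3.00 ≈ 3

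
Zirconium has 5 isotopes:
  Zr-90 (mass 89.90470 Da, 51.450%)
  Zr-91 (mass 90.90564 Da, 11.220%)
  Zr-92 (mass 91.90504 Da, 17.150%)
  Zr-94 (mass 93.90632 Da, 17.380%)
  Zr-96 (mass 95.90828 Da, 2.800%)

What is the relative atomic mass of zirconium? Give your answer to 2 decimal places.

The abundance-weighted mean is 0.51450 × 89.90470 + 0.11220 × 90.90564 + 0.17150 × 91.90504 + 0.17380 × 93.90632 + 0.02800 × 95.90828
= 46.255968 + 10.199613 + 15.761714 + 16.320918 + 2.685432 = 91.223645 Da

91.22 Da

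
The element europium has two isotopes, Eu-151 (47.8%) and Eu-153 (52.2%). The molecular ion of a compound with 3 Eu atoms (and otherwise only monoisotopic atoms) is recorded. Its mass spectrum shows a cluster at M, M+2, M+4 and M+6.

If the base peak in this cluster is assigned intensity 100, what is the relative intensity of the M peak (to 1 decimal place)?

28.0

Term probabilities: M 0.1092, M+2 0.3578, M+4 0.3907, M+6 0.1422. Base peak = M+4.
P(M+4) = C(3,2) × 0.478^1 × 0.522^2 = 3 × 0.4780 × 0.272484 = 0.390742 (base)
P(M) = C(3,0) × 0.478^3 × 0.522^0 = 1 × 0.10921535 × 1.0000 = 0.109215
Relative intensity = 0.109215 / 0.390742 × 100 = 28.0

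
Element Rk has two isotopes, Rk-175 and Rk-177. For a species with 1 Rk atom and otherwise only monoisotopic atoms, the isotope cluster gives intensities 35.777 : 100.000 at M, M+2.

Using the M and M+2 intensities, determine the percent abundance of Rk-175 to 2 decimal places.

26.35%

Write p for the Rk-175 fraction. I(M+2)/I(M) = [C(1,1)·p^0·(1−p)] / p^1 = 1·(1−p)/p = 100.000/35.777 = 2.7951
(1−p)/p = 2.7951/1 = 2.7951  ⇒  p = 1/(1 + 2.7951) = 0.2635
Rk-175: 26.35%, Rk-177: 73.65%.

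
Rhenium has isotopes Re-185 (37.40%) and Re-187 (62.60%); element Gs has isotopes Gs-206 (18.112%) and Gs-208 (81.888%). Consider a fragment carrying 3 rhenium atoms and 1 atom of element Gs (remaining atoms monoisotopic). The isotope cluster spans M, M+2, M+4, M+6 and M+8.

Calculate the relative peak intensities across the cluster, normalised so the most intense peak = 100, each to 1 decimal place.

2.3 : 22.4 : 72.9 : 100.0 : 49.7

Rhenium pattern (n=3): 0.05231362 : 0.26268713 : 0.43968487 : 0.24531438
Element Gs pattern (n=1): 0.18112 : 0.81888
Convolve the two distributions (both contribute in 2-u steps):
  M: 0.05231362×0.18112 = 0.009475
  M+2: 0.05231362×0.81888 + 0.26268713×0.18112 = 0.090416
  M+4: 0.26268713×0.81888 + 0.43968487×0.18112 = 0.294745
  M+6: 0.43968487×0.81888 + 0.24531438×0.18112 = 0.404480
  M+8: 0.24531438×0.81888 = 0.200883
Scale to base peak (0.404480) = 100: 2.3 : 22.4 : 72.9 : 100.0 : 49.7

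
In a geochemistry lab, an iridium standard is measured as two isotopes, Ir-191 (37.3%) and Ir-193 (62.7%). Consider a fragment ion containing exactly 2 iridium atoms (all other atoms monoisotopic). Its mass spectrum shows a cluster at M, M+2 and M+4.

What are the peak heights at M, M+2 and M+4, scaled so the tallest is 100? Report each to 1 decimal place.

29.7 : 100.0 : 84.0

Expanding (0.373 + 0.627)^2:
P(M) = 0.373^2 = 0.139129
P(M+2) = 2 × 0.373^1 × 0.627^1 = 0.467742
P(M+4) = 0.627^2 = 0.393129
The M+2 peak is largest (0.467742); scaling to 100 gives 29.7 : 100.0 : 84.0.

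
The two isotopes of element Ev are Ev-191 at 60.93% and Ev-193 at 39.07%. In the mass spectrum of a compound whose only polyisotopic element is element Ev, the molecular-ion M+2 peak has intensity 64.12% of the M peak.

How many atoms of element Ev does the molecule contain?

For n independent Ev atoms, I(M+2)/I(M) = n · (abundance Ev-193) / (abundance Ev-191) = n · 0.3907/0.6093.
n = 0.6412 × 0.6093/0.3907 = 1.00 ≈ 1

1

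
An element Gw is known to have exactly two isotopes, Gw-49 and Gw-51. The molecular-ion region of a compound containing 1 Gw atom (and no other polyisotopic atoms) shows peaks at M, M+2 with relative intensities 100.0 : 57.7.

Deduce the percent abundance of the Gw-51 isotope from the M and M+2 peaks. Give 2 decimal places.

36.59%

Let p = fractional abundance of Gw-49. I(M+2)/I(M) = [C(1,1)·p^0·(1−p)] / p^1 = 1·(1−p)/p = 57.7/100.0 = 0.5770
(1−p)/p = 0.5770/1 = 0.5770  ⇒  p = 1/(1 + 0.5770) = 0.6341
Gw-49: 63.41%, Gw-51: 36.59%.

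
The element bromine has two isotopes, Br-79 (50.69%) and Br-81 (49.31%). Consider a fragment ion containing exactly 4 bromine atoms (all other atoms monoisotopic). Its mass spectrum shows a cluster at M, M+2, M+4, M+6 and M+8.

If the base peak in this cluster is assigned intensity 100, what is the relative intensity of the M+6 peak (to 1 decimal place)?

64.9

Binomial terms of (0.5069 + 0.4931)^4: M 0.0660, M+2 0.2569, M+4 0.3749, M+6 0.2431, M+8 0.0591 → M+4 is the base peak.
P(M+4) = C(4,2) × 0.5069^2 × 0.4931^2 = 6 × 0.25694761 × 0.24314761 = 0.374857 (base)
P(M+6) = C(4,3) × 0.5069^1 × 0.4931^3 = 4 × 0.5069 × 0.11989609 = 0.243101
Relative intensity = 0.243101 / 0.374857 × 100 = 64.9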